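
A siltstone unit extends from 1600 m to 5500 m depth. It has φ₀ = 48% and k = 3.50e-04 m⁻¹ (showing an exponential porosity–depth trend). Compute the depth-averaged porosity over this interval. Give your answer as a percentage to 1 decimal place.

Working in km (1 km = 1000 m; k in km⁻¹ = k in m⁻¹ × 1000):
⟨φ⟩ = (1/(Z₂−Z₁)) ∫ φ₀ e^(−kZ) dZ = φ₀·(e^(−k·Z₁) − e^(−k·Z₂)) / (k·(Z₂−Z₁))
e^(−0.35×1.6) = 0.5712; e^(−0.35×5.5) = 0.1459
⟨φ⟩ = 0.48 × (0.5712 − 0.1459) / (0.35 × 3.9) = 0.48 × 0.3116 = 0.1496

15.0%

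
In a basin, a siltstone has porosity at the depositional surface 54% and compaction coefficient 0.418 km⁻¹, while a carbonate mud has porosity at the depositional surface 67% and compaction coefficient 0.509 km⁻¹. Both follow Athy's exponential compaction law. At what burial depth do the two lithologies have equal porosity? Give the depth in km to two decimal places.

Set n₀ₐ e^(−cₐZ) = n₀ᵦ e^(−cᵦZ) ⇒ ln(n₀ₐ/n₀ᵦ) = (cₐ − cᵦ)·Z
Z = ln(0.54/0.67) / (0.418 − 0.509) = -0.2157 / -0.091 = 2.370 km

2.37 km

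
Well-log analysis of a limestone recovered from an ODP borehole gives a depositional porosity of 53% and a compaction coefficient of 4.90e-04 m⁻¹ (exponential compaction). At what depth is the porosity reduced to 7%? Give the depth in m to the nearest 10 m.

4130 m

Working in km (1 km = 1000 m; β in km⁻¹ = β in m⁻¹ × 1000):
Invert Athy's law: Z = ln(phi₀/phi) / β
Z = ln(0.53/0.07) / 0.49 = ln(7.571) / 0.49 = 2.0244 / 0.49 = 4.131 km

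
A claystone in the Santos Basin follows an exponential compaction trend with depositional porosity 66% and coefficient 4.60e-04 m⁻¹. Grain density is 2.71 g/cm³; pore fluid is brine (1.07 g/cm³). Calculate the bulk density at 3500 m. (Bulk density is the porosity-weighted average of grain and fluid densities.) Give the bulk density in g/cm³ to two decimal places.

Working in km (1 km = 1000 m; β in km⁻¹ = β in m⁻¹ × 1000):
Porosity at depth: n = 0.66·exp(−0.46×3.5) = 0.66×0.1999 = 0.1319
Bulk density: ρ_b = (1−n)ρ_g + n·ρ_f = 0.8681×2.71 + 0.1319×1.07
       = 2.352 + 0.141 = 2.494 g/cm³

2.49 g/cm³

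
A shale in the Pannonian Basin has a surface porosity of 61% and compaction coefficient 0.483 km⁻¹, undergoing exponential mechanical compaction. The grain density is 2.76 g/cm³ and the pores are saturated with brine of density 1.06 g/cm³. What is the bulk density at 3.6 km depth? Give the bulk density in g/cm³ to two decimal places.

2.58 g/cm³

Porosity at depth: phi = 0.61·exp(−0.483×3.6) = 0.61×0.1757 = 0.1072
Bulk density: ρ_b = (1−phi)ρ_g + phi·ρ_f = 0.8928×2.76 + 0.1072×1.06
       = 2.464 + 0.114 = 2.578 g/cm³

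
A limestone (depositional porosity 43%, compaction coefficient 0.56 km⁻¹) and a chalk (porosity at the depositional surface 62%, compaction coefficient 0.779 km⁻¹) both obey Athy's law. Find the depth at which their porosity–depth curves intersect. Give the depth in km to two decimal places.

1.67 km

Set n₀ₐ e^(−cₐd) = n₀ᵦ e^(−cᵦd) ⇒ ln(n₀ₐ/n₀ᵦ) = (cₐ − cᵦ)·d
d = ln(0.43/0.62) / (0.56 − 0.779) = -0.3659 / -0.219 = 1.671 km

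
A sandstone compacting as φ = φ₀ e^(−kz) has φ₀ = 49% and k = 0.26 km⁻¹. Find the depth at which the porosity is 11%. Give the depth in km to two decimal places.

Invert Athy's law: z = ln(φ₀/φ) / k
z = ln(0.49/0.11) / 0.26 = ln(4.455) / 0.26 = 1.4939 / 0.26 = 5.746 km

5.75 km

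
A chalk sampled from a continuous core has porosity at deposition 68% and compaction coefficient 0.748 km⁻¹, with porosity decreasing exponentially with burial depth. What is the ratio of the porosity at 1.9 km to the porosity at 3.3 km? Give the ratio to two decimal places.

2.85

phi(z₁)/phi(z₂) = e^(−k·z₁)/e^(−k·z₂) = e^{k(z₂−z₁)}
= exp(0.748 × 1.4) = exp(1.047) = 2.8497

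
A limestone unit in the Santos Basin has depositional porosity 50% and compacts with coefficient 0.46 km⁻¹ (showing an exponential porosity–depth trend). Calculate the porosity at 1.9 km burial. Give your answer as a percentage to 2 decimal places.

phi = phi₀·exp(−β·d) = 0.5 × exp(−0.46 × 1.9) = 0.5 × exp(−0.874)
  = 0.5 × 0.4173 = 0.2086

20.86%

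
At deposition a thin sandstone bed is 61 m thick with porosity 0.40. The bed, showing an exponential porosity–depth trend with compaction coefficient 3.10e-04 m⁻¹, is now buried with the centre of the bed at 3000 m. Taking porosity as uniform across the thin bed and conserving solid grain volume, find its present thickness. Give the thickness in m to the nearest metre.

Working in km (1 km = 1000 m; c in km⁻¹ = c in m⁻¹ × 1000):
Porosity at 3 km: φ = 0.4·exp(−0.31×3) = 0.1578
Solid-volume conservation: h(1−φ) = h₀(1−φ₀) ⇒ h = h₀·(1−φ₀)/(1−φ)
h = 0.061 × (1 − 0.4)/(1 − 0.1578) = 0.061 × 0.7124 = 0.0435 km

43 m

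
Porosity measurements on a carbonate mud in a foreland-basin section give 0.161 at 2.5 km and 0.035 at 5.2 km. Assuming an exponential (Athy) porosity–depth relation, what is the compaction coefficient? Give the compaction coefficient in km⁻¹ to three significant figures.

0.565 km⁻¹

Athy: n(Z) = n₀ e^(−βZ) ⇒ n₁/n₂ = e^{β(Z₂−Z₁)} ⇒ β = ln(n₁/n₂)/(Z₂−Z₁)
β = ln(0.161/0.035) / (5.2 − 2.5) = ln(4.6) / 2.7 = 1.5261 / 2.7 = 0.5652 km⁻¹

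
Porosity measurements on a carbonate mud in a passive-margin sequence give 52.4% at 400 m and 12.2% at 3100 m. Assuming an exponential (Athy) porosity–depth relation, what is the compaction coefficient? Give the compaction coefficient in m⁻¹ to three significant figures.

0.000540 m⁻¹

Working in km (1 km = 1000 m; k in km⁻¹ = k in m⁻¹ × 1000):
Athy: phi(z) = phi₀ e^(−kz) ⇒ phi₁/phi₂ = e^{k(z₂−z₁)} ⇒ k = ln(phi₁/phi₂)/(z₂−z₁)
k = ln(0.524/0.122) / (3.1 − 0.4) = ln(4.295) / 2.7 = 1.4575 / 2.7 = 0.5398 km⁻¹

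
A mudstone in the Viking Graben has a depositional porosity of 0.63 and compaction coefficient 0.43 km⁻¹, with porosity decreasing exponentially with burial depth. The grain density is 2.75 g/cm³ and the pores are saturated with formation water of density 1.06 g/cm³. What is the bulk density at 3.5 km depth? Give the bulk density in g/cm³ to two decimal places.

Porosity at depth: φ = 0.63·exp(−0.43×3.5) = 0.63×0.2220 = 0.1399
Bulk density: ρ_b = (1−φ)ρ_g + φ·ρ_f = 0.8601×2.75 + 0.1399×1.06
       = 2.365 + 0.148 = 2.514 g/cm³

2.51 g/cm³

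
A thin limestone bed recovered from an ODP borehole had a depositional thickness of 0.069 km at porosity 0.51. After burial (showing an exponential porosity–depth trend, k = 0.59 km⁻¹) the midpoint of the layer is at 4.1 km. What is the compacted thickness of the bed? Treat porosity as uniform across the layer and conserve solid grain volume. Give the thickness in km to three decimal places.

Porosity at 4.1 km: n = 0.51·exp(−0.59×4.1) = 0.0454
Solid-volume conservation: h(1−n) = h₀(1−n₀) ⇒ h = h₀·(1−n₀)/(1−n)
h = 0.069 × (1 − 0.51)/(1 − 0.0454) = 0.069 × 0.5133 = 0.0354 km

0.035 km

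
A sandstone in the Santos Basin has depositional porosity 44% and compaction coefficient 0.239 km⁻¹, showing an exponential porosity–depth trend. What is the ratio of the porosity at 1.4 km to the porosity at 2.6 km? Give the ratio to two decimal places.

n(z₁)/n(z₂) = e^(−β·z₁)/e^(−β·z₂) = e^{β(z₂−z₁)}
= exp(0.239 × 1.2) = exp(0.2868) = 1.3322

1.33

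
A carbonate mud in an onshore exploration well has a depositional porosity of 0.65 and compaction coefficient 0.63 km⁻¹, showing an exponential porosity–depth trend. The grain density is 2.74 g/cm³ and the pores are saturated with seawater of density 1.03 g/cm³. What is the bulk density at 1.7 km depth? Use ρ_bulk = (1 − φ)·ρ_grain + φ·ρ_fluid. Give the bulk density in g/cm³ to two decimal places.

Porosity at depth: n = 0.65·exp(−0.63×1.7) = 0.65×0.3427 = 0.2227
Bulk density: ρ_b = (1−n)ρ_g + n·ρ_f = 0.7773×2.74 + 0.2227×1.03
       = 2.130 + 0.229 = 2.359 g/cm³

2.36 g/cm³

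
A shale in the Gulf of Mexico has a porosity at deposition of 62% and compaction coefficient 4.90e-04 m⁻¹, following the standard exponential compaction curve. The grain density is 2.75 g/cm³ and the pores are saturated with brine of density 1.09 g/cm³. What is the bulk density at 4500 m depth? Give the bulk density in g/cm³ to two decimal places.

2.64 g/cm³

Working in km (1 km = 1000 m; c in km⁻¹ = c in m⁻¹ × 1000):
Porosity at depth: n = 0.62·exp(−0.49×4.5) = 0.62×0.1103 = 0.0684
Bulk density: ρ_b = (1−n)ρ_g + n·ρ_f = 0.9316×2.75 + 0.0684×1.09
       = 2.562 + 0.075 = 2.637 g/cm³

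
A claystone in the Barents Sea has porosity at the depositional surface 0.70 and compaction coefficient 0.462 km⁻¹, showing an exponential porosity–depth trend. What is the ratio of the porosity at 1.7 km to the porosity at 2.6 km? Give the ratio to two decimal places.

1.52

φ(z₁)/φ(z₂) = e^(−k·z₁)/e^(−k·z₂) = e^{k(z₂−z₁)}
= exp(0.462 × 0.9) = exp(0.4158) = 1.5156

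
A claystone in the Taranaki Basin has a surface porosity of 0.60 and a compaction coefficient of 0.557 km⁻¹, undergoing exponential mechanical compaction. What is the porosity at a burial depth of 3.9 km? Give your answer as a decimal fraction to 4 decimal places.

0.0683

n = n₀·exp(−β·Z) = 0.6 × exp(−0.557 × 3.9) = 0.6 × exp(−2.172)
  = 0.6 × 0.1139 = 0.0683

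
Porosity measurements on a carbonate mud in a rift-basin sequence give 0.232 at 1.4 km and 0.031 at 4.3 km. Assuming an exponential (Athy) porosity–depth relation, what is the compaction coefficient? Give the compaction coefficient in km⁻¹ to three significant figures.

0.694 km⁻¹

Athy: phi(z) = phi₀ e^(−cz) ⇒ phi₁/phi₂ = e^{c(z₂−z₁)} ⇒ c = ln(phi₁/phi₂)/(z₂−z₁)
c = ln(0.232/0.031) / (4.3 − 1.4) = ln(7.484) / 2.9 = 2.0128 / 2.9 = 0.6941 km⁻¹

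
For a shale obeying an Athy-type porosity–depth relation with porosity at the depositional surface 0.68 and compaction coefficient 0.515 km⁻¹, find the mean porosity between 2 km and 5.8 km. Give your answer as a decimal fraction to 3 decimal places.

⟨φ⟩ = (1/(z₂−z₁)) ∫ φ₀ e^(−kz) dz = φ₀·(e^(−k·z₁) − e^(−k·z₂)) / (k·(z₂−z₁))
e^(−0.515×2) = 0.3570; e^(−0.515×5.8) = 0.0504
⟨φ⟩ = 0.68 × (0.3570 − 0.0504) / (0.515 × 3.8) = 0.68 × 0.1567 = 0.1065

0.107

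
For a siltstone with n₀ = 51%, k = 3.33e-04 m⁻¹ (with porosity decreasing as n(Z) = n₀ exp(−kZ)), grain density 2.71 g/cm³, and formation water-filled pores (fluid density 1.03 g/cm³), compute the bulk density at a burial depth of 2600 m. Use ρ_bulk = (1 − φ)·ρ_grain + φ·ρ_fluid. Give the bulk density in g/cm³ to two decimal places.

2.35 g/cm³

Working in km (1 km = 1000 m; k in km⁻¹ = k in m⁻¹ × 1000):
Porosity at depth: n = 0.51·exp(−0.333×2.6) = 0.51×0.4207 = 0.2146
Bulk density: ρ_b = (1−n)ρ_g + n·ρ_f = 0.7854×2.71 + 0.2146×1.03
       = 2.129 + 0.221 = 2.350 g/cm³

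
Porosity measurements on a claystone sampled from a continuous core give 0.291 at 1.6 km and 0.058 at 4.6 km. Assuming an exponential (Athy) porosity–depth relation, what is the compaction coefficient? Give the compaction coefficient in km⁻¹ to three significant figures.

0.538 km⁻¹

Athy: φ(z) = φ₀ e^(−βz) ⇒ φ₁/φ₂ = e^{β(z₂−z₁)} ⇒ β = ln(φ₁/φ₂)/(z₂−z₁)
β = ln(0.291/0.058) / (4.6 − 1.6) = ln(5.017) / 3 = 1.6129 / 3 = 0.5376 km⁻¹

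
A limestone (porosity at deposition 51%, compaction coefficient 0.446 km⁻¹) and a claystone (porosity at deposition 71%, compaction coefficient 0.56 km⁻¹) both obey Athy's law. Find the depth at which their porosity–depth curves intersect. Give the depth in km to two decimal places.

2.90 km

Set φ₀ₐ e^(−βₐZ) = φ₀ᵦ e^(−βᵦZ) ⇒ ln(φ₀ₐ/φ₀ᵦ) = (βₐ − βᵦ)·Z
Z = ln(0.51/0.71) / (0.446 − 0.56) = -0.3309 / -0.114 = 2.902 km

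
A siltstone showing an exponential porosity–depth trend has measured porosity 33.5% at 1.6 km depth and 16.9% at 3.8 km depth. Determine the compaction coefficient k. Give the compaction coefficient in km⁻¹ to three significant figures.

0.311 km⁻¹

Athy: n(d) = n₀ e^(−kd) ⇒ n₁/n₂ = e^{k(d₂−d₁)} ⇒ k = ln(n₁/n₂)/(d₂−d₁)
k = ln(0.335/0.169) / (3.8 − 1.6) = ln(1.982) / 2.2 = 0.6842 / 2.2 = 0.311 km⁻¹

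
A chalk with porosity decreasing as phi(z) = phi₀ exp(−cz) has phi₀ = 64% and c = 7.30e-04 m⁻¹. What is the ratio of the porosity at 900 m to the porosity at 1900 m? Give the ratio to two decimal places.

2.08

Working in km (1 km = 1000 m; c in km⁻¹ = c in m⁻¹ × 1000):
phi(z₁)/phi(z₂) = e^(−c·z₁)/e^(−c·z₂) = e^{c(z₂−z₁)}
= exp(0.73 × 1) = exp(0.73) = 2.0751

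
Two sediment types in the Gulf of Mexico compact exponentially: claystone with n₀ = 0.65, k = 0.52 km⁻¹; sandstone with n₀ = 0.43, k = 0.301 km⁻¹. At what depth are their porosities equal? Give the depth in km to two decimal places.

1.89 km

Set n₀ₐ e^(−kₐd) = n₀ᵦ e^(−kᵦd) ⇒ ln(n₀ₐ/n₀ᵦ) = (kₐ − kᵦ)·d
d = ln(0.65/0.43) / (0.52 − 0.301) = 0.4132 / 0.219 = 1.887 km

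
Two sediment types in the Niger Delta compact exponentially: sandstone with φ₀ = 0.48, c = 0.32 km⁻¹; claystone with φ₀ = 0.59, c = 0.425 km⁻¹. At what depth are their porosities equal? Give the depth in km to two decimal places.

Set φ₀ₐ e^(−cₐZ) = φ₀ᵦ e^(−cᵦZ) ⇒ ln(φ₀ₐ/φ₀ᵦ) = (cₐ − cᵦ)·Z
Z = ln(0.48/0.59) / (0.32 − 0.425) = -0.2063 / -0.105 = 1.965 km

1.97 km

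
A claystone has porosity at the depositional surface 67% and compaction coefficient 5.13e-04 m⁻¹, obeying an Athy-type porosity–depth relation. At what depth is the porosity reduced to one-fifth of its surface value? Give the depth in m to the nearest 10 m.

3140 m

Working in km (1 km = 1000 m; β in km⁻¹ = β in m⁻¹ × 1000):
phi/phi₀ = 1/5 ⇒ exp(−β·d) = 1/5 ⇒ d = ln(5) / β
d = 1.6094 / 0.513 = 3.137 km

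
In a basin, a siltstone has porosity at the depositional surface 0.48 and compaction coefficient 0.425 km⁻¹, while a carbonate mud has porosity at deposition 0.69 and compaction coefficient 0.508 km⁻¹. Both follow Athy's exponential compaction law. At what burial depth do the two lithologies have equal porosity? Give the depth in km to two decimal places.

4.37 km

Set phi₀ₐ e^(−βₐz) = phi₀ᵦ e^(−βᵦz) ⇒ ln(phi₀ₐ/phi₀ᵦ) = (βₐ − βᵦ)·z
z = ln(0.48/0.69) / (0.425 − 0.508) = -0.3629 / -0.083 = 4.372 km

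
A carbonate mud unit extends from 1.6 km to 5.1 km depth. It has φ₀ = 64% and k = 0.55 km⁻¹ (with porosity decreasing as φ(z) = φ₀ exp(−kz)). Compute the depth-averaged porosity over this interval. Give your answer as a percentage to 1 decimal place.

⟨φ⟩ = (1/(z₂−z₁)) ∫ φ₀ e^(−kz) dz = φ₀·(e^(−k·z₁) − e^(−k·z₂)) / (k·(z₂−z₁))
e^(−0.55×1.6) = 0.4148; e^(−0.55×5.1) = 0.0605
⟨φ⟩ = 0.64 × (0.4148 − 0.0605) / (0.55 × 3.5) = 0.64 × 0.1840 = 0.1178

11.8%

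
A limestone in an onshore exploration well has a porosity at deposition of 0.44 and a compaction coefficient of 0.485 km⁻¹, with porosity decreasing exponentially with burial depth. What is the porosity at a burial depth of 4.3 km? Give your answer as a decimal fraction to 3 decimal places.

0.055

phi = phi₀·exp(−β·Z) = 0.44 × exp(−0.485 × 4.3) = 0.44 × exp(−2.085)
  = 0.44 × 0.1242 = 0.0547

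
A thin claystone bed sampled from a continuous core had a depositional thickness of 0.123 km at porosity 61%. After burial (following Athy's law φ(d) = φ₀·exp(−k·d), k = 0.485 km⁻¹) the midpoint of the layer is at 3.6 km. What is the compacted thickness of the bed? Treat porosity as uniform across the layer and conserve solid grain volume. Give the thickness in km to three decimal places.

Porosity at 3.6 km: φ = 0.61·exp(−0.485×3.6) = 0.1064
Solid-volume conservation: h(1−φ) = h₀(1−φ₀) ⇒ h = h₀·(1−φ₀)/(1−φ)
h = 0.123 × (1 − 0.61)/(1 − 0.1064) = 0.123 × 0.4365 = 0.0537 km

0.054 km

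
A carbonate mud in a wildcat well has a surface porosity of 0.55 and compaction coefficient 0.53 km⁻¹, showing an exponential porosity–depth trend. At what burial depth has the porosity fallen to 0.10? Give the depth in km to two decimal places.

3.22 km

Invert Athy's law: d = ln(phi₀/phi) / β
d = ln(0.55/0.1) / 0.53 = ln(5.5) / 0.53 = 1.7047 / 0.53 = 3.217 km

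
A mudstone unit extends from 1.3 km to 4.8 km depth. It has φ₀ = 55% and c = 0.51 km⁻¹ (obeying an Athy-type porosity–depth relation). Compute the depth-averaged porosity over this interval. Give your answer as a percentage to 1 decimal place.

⟨φ⟩ = (1/(d₂−d₁)) ∫ φ₀ e^(−cd) dd = φ₀·(e^(−c·d₁) − e^(−c·d₂)) / (c·(d₂−d₁))
e^(−0.51×1.3) = 0.5153; e^(−0.51×4.8) = 0.0865
⟨φ⟩ = 0.55 × (0.5153 − 0.0865) / (0.51 × 3.5) = 0.55 × 0.2402 = 0.1321

13.2%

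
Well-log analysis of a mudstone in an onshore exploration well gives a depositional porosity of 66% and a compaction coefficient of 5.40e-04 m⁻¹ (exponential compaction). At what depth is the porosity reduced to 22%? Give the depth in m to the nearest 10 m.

Working in km (1 km = 1000 m; k in km⁻¹ = k in m⁻¹ × 1000):
Invert Athy's law: Z = ln(phi₀/phi) / k
Z = ln(0.66/0.22) / 0.54 = ln(3) / 0.54 = 1.0986 / 0.54 = 2.034 km

2030 m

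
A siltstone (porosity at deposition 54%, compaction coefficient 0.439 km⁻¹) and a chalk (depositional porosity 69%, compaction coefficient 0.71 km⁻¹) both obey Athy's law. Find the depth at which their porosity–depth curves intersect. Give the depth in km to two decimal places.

0.90 km

Set phi₀ₐ e^(−βₐZ) = phi₀ᵦ e^(−βᵦZ) ⇒ ln(phi₀ₐ/phi₀ᵦ) = (βₐ − βᵦ)·Z
Z = ln(0.54/0.69) / (0.439 − 0.71) = -0.2451 / -0.271 = 0.905 km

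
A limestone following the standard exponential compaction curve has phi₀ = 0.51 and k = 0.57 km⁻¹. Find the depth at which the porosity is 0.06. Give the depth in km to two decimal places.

3.75 km

Invert Athy's law: d = ln(phi₀/phi) / k
d = ln(0.51/0.06) / 0.57 = ln(8.5) / 0.57 = 2.1401 / 0.57 = 3.755 km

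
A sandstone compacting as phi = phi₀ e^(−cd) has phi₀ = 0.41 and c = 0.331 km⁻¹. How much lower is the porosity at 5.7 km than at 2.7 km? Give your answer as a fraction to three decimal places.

0.106

phi(2.7) = 0.41·e^(−0.331×2.7) = 0.1677
phi(5.7) = 0.41·e^(−0.331×5.7) = 0.0621
Δphi = 0.1677 − 0.0621 = 0.1056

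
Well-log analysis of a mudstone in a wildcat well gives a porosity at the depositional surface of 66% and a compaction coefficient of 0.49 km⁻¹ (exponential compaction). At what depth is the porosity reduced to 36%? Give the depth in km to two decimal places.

1.24 km

Invert Athy's law: Z = ln(n₀/n) / k
Z = ln(0.66/0.36) / 0.49 = ln(1.833) / 0.49 = 0.6061 / 0.49 = 1.237 km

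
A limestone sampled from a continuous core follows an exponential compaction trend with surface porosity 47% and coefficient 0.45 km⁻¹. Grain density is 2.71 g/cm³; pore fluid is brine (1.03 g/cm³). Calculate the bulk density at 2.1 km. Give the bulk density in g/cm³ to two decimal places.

2.40 g/cm³

Porosity at depth: φ = 0.47·exp(−0.45×2.1) = 0.47×0.3887 = 0.1827
Bulk density: ρ_b = (1−φ)ρ_g + φ·ρ_f = 0.8173×2.71 + 0.1827×1.03
       = 2.215 + 0.188 = 2.403 g/cm³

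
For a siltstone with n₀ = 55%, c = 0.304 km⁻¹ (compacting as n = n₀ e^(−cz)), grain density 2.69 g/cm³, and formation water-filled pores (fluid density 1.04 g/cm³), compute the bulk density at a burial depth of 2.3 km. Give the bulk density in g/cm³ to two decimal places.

2.24 g/cm³

Porosity at depth: n = 0.55·exp(−0.304×2.3) = 0.55×0.4970 = 0.2733
Bulk density: ρ_b = (1−n)ρ_g + n·ρ_f = 0.7267×2.69 + 0.2733×1.04
       = 1.955 + 0.284 = 2.239 g/cm³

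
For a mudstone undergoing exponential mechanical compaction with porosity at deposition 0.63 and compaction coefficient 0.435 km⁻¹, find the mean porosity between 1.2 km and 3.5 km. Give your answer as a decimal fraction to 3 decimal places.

⟨φ⟩ = (1/(Z₂−Z₁)) ∫ φ₀ e^(−kZ) dZ = φ₀·(e^(−k·Z₁) − e^(−k·Z₂)) / (k·(Z₂−Z₁))
e^(−0.435×1.2) = 0.5933; e^(−0.435×3.5) = 0.2182
⟨φ⟩ = 0.63 × (0.5933 − 0.2182) / (0.435 × 2.3) = 0.63 × 0.3750 = 0.2362

0.236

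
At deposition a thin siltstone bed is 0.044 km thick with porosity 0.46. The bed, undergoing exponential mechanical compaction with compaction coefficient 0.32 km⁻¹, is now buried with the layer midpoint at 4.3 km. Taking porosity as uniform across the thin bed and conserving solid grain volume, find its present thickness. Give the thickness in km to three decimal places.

0.027 km

Porosity at 4.3 km: n = 0.46·exp(−0.32×4.3) = 0.1162
Solid-volume conservation: h(1−n) = h₀(1−n₀) ⇒ h = h₀·(1−n₀)/(1−n)
h = 0.044 × (1 − 0.46)/(1 − 0.1162) = 0.044 × 0.6110 = 0.0269 km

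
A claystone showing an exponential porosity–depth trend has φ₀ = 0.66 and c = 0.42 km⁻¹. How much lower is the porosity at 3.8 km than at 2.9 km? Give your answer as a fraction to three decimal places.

0.061

φ(2.9) = 0.66·e^(−0.42×2.9) = 0.1952
φ(3.8) = 0.66·e^(−0.42×3.8) = 0.1338
Δφ = 0.1952 − 0.1338 = 0.0615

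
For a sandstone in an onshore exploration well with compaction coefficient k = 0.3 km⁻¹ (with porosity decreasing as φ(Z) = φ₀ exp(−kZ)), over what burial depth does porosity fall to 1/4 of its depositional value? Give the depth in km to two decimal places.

4.62 km

φ/φ₀ = 1/4 ⇒ exp(−k·Z) = 1/4 ⇒ Z = ln(4) / k
Z = 1.3863 / 0.3 = 4.621 km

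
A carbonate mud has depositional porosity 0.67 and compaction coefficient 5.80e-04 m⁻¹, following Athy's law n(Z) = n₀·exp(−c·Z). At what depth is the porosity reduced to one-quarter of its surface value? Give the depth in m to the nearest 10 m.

Working in km (1 km = 1000 m; c in km⁻¹ = c in m⁻¹ × 1000):
n/n₀ = 1/4 ⇒ exp(−c·Z) = 1/4 ⇒ Z = ln(4) / c
Z = 1.3863 / 0.58 = 2.390 km

2390 m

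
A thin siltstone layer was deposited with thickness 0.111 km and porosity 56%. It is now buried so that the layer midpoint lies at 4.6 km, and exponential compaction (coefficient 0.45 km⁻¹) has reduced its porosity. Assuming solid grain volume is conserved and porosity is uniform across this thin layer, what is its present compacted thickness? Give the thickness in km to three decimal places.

0.053 km

Porosity at 4.6 km: n = 0.56·exp(−0.45×4.6) = 0.0707
Solid-volume conservation: h(1−n) = h₀(1−n₀) ⇒ h = h₀·(1−n₀)/(1−n)
h = 0.111 × (1 − 0.56)/(1 − 0.0707) = 0.111 × 0.4735 = 0.0526 km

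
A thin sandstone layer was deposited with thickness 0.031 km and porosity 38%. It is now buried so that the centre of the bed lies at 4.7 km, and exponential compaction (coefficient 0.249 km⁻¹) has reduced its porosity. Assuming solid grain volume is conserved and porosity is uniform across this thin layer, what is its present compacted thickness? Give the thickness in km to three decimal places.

Porosity at 4.7 km: φ = 0.38·exp(−0.249×4.7) = 0.1179
Solid-volume conservation: h(1−φ) = h₀(1−φ₀) ⇒ h = h₀·(1−φ₀)/(1−φ)
h = 0.031 × (1 − 0.38)/(1 − 0.1179) = 0.031 × 0.7029 = 0.0218 km

0.022 km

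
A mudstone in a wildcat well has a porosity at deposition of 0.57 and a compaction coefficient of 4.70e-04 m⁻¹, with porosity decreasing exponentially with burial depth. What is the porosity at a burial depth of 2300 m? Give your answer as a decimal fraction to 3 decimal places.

Working in km (1 km = 1000 m; c in km⁻¹ = c in m⁻¹ × 1000):
φ = φ₀·exp(−c·z) = 0.57 × exp(−0.47 × 2.3) = 0.57 × exp(−1.081)
  = 0.57 × 0.3393 = 0.1934

0.193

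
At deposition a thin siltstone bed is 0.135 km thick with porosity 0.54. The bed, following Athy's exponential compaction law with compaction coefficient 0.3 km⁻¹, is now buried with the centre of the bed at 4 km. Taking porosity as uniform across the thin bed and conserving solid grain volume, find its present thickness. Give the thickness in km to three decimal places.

0.074 km

Porosity at 4 km: n = 0.54·exp(−0.3×4) = 0.1626
Solid-volume conservation: h(1−n) = h₀(1−n₀) ⇒ h = h₀·(1−n₀)/(1−n)
h = 0.135 × (1 − 0.54)/(1 − 0.1626) = 0.135 × 0.5493 = 0.0742 km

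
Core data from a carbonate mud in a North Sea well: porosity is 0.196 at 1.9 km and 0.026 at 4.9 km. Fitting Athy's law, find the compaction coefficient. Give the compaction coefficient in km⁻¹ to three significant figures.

0.673 km⁻¹

Athy: φ(d) = φ₀ e^(−kd) ⇒ φ₁/φ₂ = e^{k(d₂−d₁)} ⇒ k = ln(φ₁/φ₂)/(d₂−d₁)
k = ln(0.196/0.026) / (4.9 − 1.9) = ln(7.538) / 3 = 2.0200 / 3 = 0.6733 km⁻¹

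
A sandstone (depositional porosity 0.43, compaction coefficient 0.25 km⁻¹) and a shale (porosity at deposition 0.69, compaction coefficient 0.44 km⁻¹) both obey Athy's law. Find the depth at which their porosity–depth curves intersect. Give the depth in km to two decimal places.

Set n₀ₐ e^(−kₐz) = n₀ᵦ e^(−kᵦz) ⇒ ln(n₀ₐ/n₀ᵦ) = (kₐ − kᵦ)·z
z = ln(0.43/0.69) / (0.25 − 0.44) = -0.4729 / -0.19 = 2.489 km

2.49 km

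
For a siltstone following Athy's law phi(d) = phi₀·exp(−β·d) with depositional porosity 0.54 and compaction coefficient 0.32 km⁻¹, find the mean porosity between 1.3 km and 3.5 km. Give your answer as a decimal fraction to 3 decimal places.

⟨phi⟩ = (1/(d₂−d₁)) ∫ phi₀ e^(−βd) dd = phi₀·(e^(−β·d₁) − e^(−β·d₂)) / (β·(d₂−d₁))
e^(−0.32×1.3) = 0.6597; e^(−0.32×3.5) = 0.3263
⟨phi⟩ = 0.54 × (0.6597 − 0.3263) / (0.32 × 2.2) = 0.54 × 0.4736 = 0.2557

0.256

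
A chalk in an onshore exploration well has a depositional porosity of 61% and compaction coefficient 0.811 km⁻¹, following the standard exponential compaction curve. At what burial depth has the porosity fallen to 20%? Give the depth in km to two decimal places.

1.38 km

Invert Athy's law: Z = ln(phi₀/phi) / c
Z = ln(0.61/0.2) / 0.811 = ln(3.05) / 0.811 = 1.1151 / 0.811 = 1.375 km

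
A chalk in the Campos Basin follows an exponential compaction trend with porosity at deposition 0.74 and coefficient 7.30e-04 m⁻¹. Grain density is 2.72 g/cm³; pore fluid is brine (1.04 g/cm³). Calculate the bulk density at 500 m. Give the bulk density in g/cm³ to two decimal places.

Working in km (1 km = 1000 m; c in km⁻¹ = c in m⁻¹ × 1000):
Porosity at depth: φ = 0.74·exp(−0.73×0.5) = 0.74×0.6942 = 0.5137
Bulk density: ρ_b = (1−φ)ρ_g + φ·ρ_f = 0.4863×2.72 + 0.5137×1.04
       = 1.323 + 0.534 = 1.857 g/cm³

1.86 g/cm³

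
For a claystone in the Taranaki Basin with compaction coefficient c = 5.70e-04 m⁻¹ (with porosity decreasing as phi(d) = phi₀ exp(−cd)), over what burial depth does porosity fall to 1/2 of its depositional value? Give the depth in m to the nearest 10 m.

Working in km (1 km = 1000 m; c in km⁻¹ = c in m⁻¹ × 1000):
phi/phi₀ = 1/2 ⇒ exp(−c·d) = 1/2 ⇒ d = ln(2) / c
d = 0.6931 / 0.57 = 1.216 km

1220 m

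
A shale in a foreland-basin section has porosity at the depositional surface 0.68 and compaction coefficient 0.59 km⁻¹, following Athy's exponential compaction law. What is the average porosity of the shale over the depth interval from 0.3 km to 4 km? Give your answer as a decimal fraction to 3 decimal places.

0.232

⟨n⟩ = (1/(d₂−d₁)) ∫ n₀ e^(−βd) dd = n₀·(e^(−β·d₁) − e^(−β·d₂)) / (β·(d₂−d₁))
e^(−0.59×0.3) = 0.8378; e^(−0.59×4) = 0.0944
⟨n⟩ = 0.68 × (0.8378 − 0.0944) / (0.59 × 3.7) = 0.68 × 0.3405 = 0.2316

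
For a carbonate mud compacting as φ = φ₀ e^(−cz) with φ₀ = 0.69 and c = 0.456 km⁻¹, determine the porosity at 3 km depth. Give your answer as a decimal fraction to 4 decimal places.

0.1757

φ = φ₀·exp(−c·z) = 0.69 × exp(−0.456 × 3) = 0.69 × exp(−1.368)
  = 0.69 × 0.2546 = 0.1757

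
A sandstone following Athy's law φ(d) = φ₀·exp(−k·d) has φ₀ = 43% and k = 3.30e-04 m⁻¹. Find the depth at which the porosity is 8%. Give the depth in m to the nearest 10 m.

5100 m

Working in km (1 km = 1000 m; k in km⁻¹ = k in m⁻¹ × 1000):
Invert Athy's law: d = ln(φ₀/φ) / k
d = ln(0.43/0.08) / 0.33 = ln(5.375) / 0.33 = 1.6818 / 0.33 = 5.096 km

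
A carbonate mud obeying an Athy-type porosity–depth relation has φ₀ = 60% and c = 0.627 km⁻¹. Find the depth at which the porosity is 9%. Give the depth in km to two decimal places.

Invert Athy's law: d = ln(φ₀/φ) / c
d = ln(0.6/0.09) / 0.627 = ln(6.667) / 0.627 = 1.8971 / 0.627 = 3.026 km

3.03 km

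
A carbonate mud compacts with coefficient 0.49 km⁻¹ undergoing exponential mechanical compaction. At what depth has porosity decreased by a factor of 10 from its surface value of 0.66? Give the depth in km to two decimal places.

4.70 km

phi/phi₀ = 1/10 ⇒ exp(−k·d) = 1/10 ⇒ d = ln(10) / k
d = 2.3026 / 0.49 = 4.699 km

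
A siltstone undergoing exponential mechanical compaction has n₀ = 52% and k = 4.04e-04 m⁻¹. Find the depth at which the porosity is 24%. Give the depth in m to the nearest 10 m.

1910 m

Working in km (1 km = 1000 m; k in km⁻¹ = k in m⁻¹ × 1000):
Invert Athy's law: z = ln(n₀/n) / k
z = ln(0.52/0.24) / 0.404 = ln(2.167) / 0.404 = 0.7732 / 0.404 = 1.914 km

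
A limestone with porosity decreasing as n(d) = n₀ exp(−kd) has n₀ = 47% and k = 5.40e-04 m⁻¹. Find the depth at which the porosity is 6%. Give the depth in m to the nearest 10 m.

3810 m

Working in km (1 km = 1000 m; k in km⁻¹ = k in m⁻¹ × 1000):
Invert Athy's law: d = ln(n₀/n) / k
d = ln(0.47/0.06) / 0.54 = ln(7.833) / 0.54 = 2.0584 / 0.54 = 3.812 km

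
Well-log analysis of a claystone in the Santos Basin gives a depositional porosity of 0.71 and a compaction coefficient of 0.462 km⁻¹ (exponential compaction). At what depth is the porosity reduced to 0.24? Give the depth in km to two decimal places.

Invert Athy's law: Z = ln(n₀/n) / k
Z = ln(0.71/0.24) / 0.462 = ln(2.958) / 0.462 = 1.0846 / 0.462 = 2.348 km

2.35 km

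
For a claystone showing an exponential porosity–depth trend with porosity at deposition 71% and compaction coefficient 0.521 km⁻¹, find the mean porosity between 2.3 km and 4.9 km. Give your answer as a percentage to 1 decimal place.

⟨φ⟩ = (1/(z₂−z₁)) ∫ φ₀ e^(−kz) dz = φ₀·(e^(−k·z₁) − e^(−k·z₂)) / (k·(z₂−z₁))
e^(−0.521×2.3) = 0.3017; e^(−0.521×4.9) = 0.0779
⟨φ⟩ = 0.71 × (0.3017 − 0.0779) / (0.521 × 2.6) = 0.71 × 0.1653 = 0.1173

11.7%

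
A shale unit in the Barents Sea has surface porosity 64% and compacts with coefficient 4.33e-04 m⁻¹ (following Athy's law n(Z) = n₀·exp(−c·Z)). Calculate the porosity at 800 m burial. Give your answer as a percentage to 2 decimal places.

Working in km (1 km = 1000 m; c in km⁻¹ = c in m⁻¹ × 1000):
n = n₀·exp(−c·Z) = 0.64 × exp(−0.433 × 0.8) = 0.64 × exp(−0.3464)
  = 0.64 × 0.7072 = 0.4526

45.26%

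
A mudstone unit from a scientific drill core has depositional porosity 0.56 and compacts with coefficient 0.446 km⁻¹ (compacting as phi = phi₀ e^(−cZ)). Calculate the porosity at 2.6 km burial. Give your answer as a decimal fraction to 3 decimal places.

phi = phi₀·exp(−c·Z) = 0.56 × exp(−0.446 × 2.6) = 0.56 × exp(−1.16)
  = 0.56 × 0.3136 = 0.1756

0.176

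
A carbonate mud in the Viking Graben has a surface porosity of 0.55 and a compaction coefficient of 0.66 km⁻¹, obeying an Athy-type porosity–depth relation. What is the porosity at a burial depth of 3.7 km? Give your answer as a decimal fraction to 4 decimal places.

0.0478

φ = φ₀·exp(−c·z) = 0.55 × exp(−0.66 × 3.7) = 0.55 × exp(−2.442)
  = 0.55 × 0.0870 = 0.0478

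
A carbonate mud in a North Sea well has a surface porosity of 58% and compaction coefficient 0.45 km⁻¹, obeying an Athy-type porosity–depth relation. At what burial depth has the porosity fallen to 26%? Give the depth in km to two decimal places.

1.78 km

Invert Athy's law: d = ln(n₀/n) / c
d = ln(0.58/0.26) / 0.45 = ln(2.231) / 0.45 = 0.8023 / 0.45 = 1.783 km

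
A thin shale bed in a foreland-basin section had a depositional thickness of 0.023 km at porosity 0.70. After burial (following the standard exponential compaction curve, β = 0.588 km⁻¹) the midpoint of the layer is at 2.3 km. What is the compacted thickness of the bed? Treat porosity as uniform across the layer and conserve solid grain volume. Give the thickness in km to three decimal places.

Porosity at 2.3 km: φ = 0.7·exp(−0.588×2.3) = 0.1810
Solid-volume conservation: h(1−φ) = h₀(1−φ₀) ⇒ h = h₀·(1−φ₀)/(1−φ)
h = 0.023 × (1 − 0.7)/(1 − 0.1810) = 0.023 × 0.3663 = 0.0084 km

0.008 km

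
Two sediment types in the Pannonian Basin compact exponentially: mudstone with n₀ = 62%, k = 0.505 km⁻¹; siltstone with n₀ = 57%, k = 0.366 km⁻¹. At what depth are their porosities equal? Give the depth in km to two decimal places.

0.60 km

Set n₀ₐ e^(−kₐz) = n₀ᵦ e^(−kᵦz) ⇒ ln(n₀ₐ/n₀ᵦ) = (kₐ − kᵦ)·z
z = ln(0.62/0.57) / (0.505 − 0.366) = 0.0841 / 0.139 = 0.605 km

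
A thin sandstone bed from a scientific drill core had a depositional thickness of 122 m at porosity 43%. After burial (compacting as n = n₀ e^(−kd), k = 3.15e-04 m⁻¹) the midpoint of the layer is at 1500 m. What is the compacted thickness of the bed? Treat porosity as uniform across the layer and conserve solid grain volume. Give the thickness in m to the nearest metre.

Working in km (1 km = 1000 m; k in km⁻¹ = k in m⁻¹ × 1000):
Porosity at 1.5 km: n = 0.43·exp(−0.315×1.5) = 0.2681
Solid-volume conservation: h(1−n) = h₀(1−n₀) ⇒ h = h₀·(1−n₀)/(1−n)
h = 0.122 × (1 − 0.43)/(1 − 0.2681) = 0.122 × 0.7788 = 0.0950 km

95 m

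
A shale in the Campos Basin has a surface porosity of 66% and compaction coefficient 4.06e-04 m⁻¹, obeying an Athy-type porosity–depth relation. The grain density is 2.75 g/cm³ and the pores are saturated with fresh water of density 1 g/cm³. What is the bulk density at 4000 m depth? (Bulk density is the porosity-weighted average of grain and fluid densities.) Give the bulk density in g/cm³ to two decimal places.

2.52 g/cm³

Working in km (1 km = 1000 m; β in km⁻¹ = β in m⁻¹ × 1000):
Porosity at depth: phi = 0.66·exp(−0.406×4) = 0.66×0.1971 = 0.1301
Bulk density: ρ_b = (1−phi)ρ_g + phi·ρ_f = 0.8699×2.75 + 0.1301×1
       = 2.392 + 0.130 = 2.522 g/cm³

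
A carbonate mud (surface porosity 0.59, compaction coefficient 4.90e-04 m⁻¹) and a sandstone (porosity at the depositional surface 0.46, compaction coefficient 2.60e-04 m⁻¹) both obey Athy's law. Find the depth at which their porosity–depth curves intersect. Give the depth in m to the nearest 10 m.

1080 m

Working in km (1 km = 1000 m; c in km⁻¹ = c in m⁻¹ × 1000):
Set φ₀ₐ e^(−cₐZ) = φ₀ᵦ e^(−cᵦZ) ⇒ ln(φ₀ₐ/φ₀ᵦ) = (cₐ − cᵦ)·Z
Z = ln(0.59/0.46) / (0.49 − 0.26) = 0.2489 / 0.23 = 1.082 km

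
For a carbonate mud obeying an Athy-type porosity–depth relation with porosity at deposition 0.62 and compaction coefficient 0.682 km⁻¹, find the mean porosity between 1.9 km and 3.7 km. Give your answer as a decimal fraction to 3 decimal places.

⟨φ⟩ = (1/(d₂−d₁)) ∫ φ₀ e^(−cd) dd = φ₀·(e^(−c·d₁) − e^(−c·d₂)) / (c·(d₂−d₁))
e^(−0.682×1.9) = 0.2737; e^(−0.682×3.7) = 0.0802
⟨φ⟩ = 0.62 × (0.2737 − 0.0802) / (0.682 × 1.8) = 0.62 × 0.1576 = 0.0977

0.098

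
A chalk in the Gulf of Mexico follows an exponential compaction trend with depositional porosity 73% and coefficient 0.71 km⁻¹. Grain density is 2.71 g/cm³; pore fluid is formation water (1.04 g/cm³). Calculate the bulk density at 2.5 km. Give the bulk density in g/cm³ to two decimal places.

Porosity at depth: phi = 0.73·exp(−0.71×2.5) = 0.73×0.1695 = 0.1237
Bulk density: ρ_b = (1−phi)ρ_g + phi·ρ_f = 0.8763×2.71 + 0.1237×1.04
       = 2.375 + 0.129 = 2.503 g/cm³

2.50 g/cm³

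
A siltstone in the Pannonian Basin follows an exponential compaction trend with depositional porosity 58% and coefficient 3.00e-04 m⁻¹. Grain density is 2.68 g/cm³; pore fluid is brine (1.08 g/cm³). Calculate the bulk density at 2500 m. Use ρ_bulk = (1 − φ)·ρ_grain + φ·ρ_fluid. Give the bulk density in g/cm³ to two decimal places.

2.24 g/cm³

Working in km (1 km = 1000 m; c in km⁻¹ = c in m⁻¹ × 1000):
Porosity at depth: n = 0.58·exp(−0.3×2.5) = 0.58×0.4724 = 0.2740
Bulk density: ρ_b = (1−n)ρ_g + n·ρ_f = 0.7260×2.68 + 0.2740×1.08
       = 1.946 + 0.296 = 2.242 g/cm³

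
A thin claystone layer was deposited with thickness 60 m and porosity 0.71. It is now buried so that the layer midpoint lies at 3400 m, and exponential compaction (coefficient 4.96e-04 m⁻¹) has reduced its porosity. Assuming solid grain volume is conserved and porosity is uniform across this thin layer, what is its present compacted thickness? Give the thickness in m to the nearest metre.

20 m

Working in km (1 km = 1000 m; β in km⁻¹ = β in m⁻¹ × 1000):
Porosity at 3.4 km: phi = 0.71·exp(−0.496×3.4) = 0.1315
Solid-volume conservation: h(1−phi) = h₀(1−phi₀) ⇒ h = h₀·(1−phi₀)/(1−phi)
h = 0.06 × (1 − 0.71)/(1 − 0.1315) = 0.06 × 0.3339 = 0.0200 km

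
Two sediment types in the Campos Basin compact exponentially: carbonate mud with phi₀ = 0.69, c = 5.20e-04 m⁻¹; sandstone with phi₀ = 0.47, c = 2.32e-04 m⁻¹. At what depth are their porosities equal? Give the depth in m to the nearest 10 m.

1330 m

Working in km (1 km = 1000 m; c in km⁻¹ = c in m⁻¹ × 1000):
Set phi₀ₐ e^(−cₐd) = phi₀ᵦ e^(−cᵦd) ⇒ ln(phi₀ₐ/phi₀ᵦ) = (cₐ − cᵦ)·d
d = ln(0.69/0.47) / (0.52 − 0.232) = 0.3840 / 0.288 = 1.333 km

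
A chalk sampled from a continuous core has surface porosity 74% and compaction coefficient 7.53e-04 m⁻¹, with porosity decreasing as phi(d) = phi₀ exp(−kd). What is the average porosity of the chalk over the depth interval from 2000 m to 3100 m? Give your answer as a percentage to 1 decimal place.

Working in km (1 km = 1000 m; k in km⁻¹ = k in m⁻¹ × 1000):
⟨phi⟩ = (1/(d₂−d₁)) ∫ phi₀ e^(−kd) dd = phi₀·(e^(−k·d₁) − e^(−k·d₂)) / (k·(d₂−d₁))
e^(−0.753×2) = 0.2218; e^(−0.753×3.1) = 0.0969
⟨phi⟩ = 0.74 × (0.2218 − 0.0969) / (0.753 × 1.1) = 0.74 × 0.1508 = 0.1116

11.2%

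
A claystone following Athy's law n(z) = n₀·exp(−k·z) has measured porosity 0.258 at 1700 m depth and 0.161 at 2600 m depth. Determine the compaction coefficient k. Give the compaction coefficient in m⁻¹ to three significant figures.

Working in km (1 km = 1000 m; k in km⁻¹ = k in m⁻¹ × 1000):
Athy: n(z) = n₀ e^(−kz) ⇒ n₁/n₂ = e^{k(z₂−z₁)} ⇒ k = ln(n₁/n₂)/(z₂−z₁)
k = ln(0.258/0.161) / (2.6 − 1.7) = ln(1.602) / 0.9 = 0.4716 / 0.9 = 0.524 km⁻¹

0.000524 m⁻¹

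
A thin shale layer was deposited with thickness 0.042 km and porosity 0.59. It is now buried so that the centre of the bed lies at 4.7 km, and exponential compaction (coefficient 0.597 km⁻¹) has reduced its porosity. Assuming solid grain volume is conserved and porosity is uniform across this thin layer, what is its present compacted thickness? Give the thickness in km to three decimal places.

Porosity at 4.7 km: φ = 0.59·exp(−0.597×4.7) = 0.0357
Solid-volume conservation: h(1−φ) = h₀(1−φ₀) ⇒ h = h₀·(1−φ₀)/(1−φ)
h = 0.042 × (1 − 0.59)/(1 − 0.0357) = 0.042 × 0.4252 = 0.0179 km

0.018 km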